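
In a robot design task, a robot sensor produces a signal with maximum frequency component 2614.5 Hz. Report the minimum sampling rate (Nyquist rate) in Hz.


f_s,min = 2*f_max = 2*2614.5 = 5229.0000

5229.0000 Hz


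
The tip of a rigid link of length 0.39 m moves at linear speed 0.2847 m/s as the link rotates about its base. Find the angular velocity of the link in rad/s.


omega = v / L = 0.2847 / 0.39 = 0.7300

0.7300 rad/s


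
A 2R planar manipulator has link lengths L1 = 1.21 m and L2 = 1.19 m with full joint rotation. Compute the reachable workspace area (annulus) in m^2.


r_max = L1 + L2 = 2.4000, r_min = |L1 - L2| = 0.0200
A = pi*(r_max^2 - r_min^2) = pi*(5.7600 - 0.0004) = 18.0943

18.0943 m^2


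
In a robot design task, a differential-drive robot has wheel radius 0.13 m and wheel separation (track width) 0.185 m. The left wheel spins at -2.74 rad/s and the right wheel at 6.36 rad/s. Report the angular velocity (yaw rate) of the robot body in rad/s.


omega = r*(wR - wL)/L = 0.13*(6.36 - (-2.74))/0.185 = 6.3946

6.3946 rad/s


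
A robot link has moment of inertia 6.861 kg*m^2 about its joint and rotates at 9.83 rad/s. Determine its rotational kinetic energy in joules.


KE = (1/2)*I*omega^2 = 0.5*6.861*9.83^2 = 331.4854

331.4854 J


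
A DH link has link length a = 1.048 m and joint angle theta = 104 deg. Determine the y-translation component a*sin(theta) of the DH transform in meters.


a*sin(theta) = 1.048*sin(104 deg) = 1.0169

1.0169 m


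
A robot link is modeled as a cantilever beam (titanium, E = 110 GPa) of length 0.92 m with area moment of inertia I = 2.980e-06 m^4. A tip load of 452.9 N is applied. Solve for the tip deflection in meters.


delta = F*L^3/(3*E*I) = 452.9*0.92^3/(3*1.100e+11*2.980e-06)
      = 352.6677952/983400 = 3.5862e-04

3.5862e-04 m


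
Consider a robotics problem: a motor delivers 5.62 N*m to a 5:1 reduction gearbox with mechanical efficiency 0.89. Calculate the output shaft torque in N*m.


tau_out = tau_in * N * eta = 5.62 * 5 * 0.89 = 25.0090

25.0090 N*m


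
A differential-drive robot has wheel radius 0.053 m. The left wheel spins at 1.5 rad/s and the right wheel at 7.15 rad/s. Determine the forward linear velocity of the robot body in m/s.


v = r*(wR + wL)/2 = 0.053*(7.15 + 1.5)/2 = 0.2292

0.2292 m/s


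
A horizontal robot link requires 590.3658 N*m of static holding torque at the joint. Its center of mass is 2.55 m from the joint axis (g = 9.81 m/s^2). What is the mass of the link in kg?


m = tau / (g*L) = 590.3658 / (9.81 * 2.55) = 23.6000

23.6000 kg


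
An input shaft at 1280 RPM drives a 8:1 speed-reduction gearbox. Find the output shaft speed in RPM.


omega_out = omega_in / N = 1280 / 8 = 160.0000

160.0000 RPM


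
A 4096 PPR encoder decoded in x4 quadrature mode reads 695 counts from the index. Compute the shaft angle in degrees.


angle = counts * 360 / (PPR*4) = 695 * 360 / 16384 = 15.2710

15.2710 degrees


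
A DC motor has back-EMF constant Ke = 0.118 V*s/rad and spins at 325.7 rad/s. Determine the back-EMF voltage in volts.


V_emf = Ke * omega = 0.118*325.7 = 38.4326

38.4326 V


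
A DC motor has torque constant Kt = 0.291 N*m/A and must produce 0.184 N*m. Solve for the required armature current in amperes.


I = tau / Kt = 0.184/0.291 = 0.6323

0.6323 A


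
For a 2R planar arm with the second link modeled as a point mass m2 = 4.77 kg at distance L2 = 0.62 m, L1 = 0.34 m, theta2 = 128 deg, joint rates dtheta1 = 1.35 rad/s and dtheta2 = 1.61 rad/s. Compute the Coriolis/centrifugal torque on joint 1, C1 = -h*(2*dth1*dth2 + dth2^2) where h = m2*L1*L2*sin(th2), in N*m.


h = m2*L1*L2*sin(th2) = 4.77*0.34*0.62*sin(128 deg) = 0.792357
C1 = -h*(2*1.35*1.61 + 1.61^2) = -0.792357*6.9391 = -5.4982

-5.4982 N*m


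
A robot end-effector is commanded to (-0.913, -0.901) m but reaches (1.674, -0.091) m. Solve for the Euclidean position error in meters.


dx = 1.674 - (-0.913) = 2.5870, dy = -0.091 - (-0.901) = 0.8100
err = sqrt(6.692569 + 0.656100) = 2.7108

2.7108 m


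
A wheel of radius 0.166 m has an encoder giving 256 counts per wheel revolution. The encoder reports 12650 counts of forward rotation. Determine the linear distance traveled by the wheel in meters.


revs = 12650/256 = 49.414062
d = revs * 2*pi*r = 49.414062 * 2*pi*0.166 = 51.5393

51.5393 m


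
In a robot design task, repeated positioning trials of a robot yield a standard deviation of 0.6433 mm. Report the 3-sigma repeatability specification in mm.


repeatability = 3*sigma = 3*0.6433 = 1.9299

1.9299 mm


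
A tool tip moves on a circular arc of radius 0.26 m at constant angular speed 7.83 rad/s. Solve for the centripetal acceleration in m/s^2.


a_c = omega^2 * r = 7.83^2 * 0.26 = 15.9403

15.9403 m/s^2


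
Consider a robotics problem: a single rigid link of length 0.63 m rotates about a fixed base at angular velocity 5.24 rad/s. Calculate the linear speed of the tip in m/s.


v = L*omega = 0.63 * 5.24 = 3.3012

3.3012 m/s


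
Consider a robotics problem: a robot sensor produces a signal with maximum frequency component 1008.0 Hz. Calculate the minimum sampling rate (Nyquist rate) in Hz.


f_s,min = 2*f_max = 2*1008.0 = 2016.0000

2016.0000 Hz


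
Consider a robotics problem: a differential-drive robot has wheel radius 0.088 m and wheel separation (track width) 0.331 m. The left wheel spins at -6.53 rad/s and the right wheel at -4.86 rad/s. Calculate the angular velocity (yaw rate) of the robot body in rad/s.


omega = r*(wR - wL)/L = 0.088*(-4.86 - (-6.53))/0.331 = 0.4440

0.4440 rad/s


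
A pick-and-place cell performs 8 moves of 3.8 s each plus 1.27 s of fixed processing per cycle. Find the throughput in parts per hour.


T_cycle = 8*3.8 + 1.27 = 31.6700 s
rate = 3600/T = 113.6722

113.6722 parts/hour


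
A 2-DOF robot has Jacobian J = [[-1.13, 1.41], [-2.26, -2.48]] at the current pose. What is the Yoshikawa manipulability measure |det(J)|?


det(J) = -1.13*-2.48 - (1.41)*(-2.26) = 5.9890
|det(J)| = 5.9890

5.9890


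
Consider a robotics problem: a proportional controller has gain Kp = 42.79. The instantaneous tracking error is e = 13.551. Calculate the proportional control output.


u_P = Kp * e = 42.79 * 13.551 = 579.8473

579.8473


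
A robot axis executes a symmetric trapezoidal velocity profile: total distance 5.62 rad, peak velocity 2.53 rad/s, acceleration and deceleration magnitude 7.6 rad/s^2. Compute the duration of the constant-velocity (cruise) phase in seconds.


t_acc = v/a = 0.332895 s, d_acc = v^2/(2a) = 0.421112 rad each
d_cruise = 5.62 - 2*0.421112 = 4.777776 rad
t_cruise = d_cruise/v = 4.777776/2.53 = 1.8884

1.8884 s


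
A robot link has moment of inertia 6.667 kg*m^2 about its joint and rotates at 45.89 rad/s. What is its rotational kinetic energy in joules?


KE = (1/2)*I*omega^2 = 0.5*6.667*45.89^2 = 7019.9913

7019.9913 J


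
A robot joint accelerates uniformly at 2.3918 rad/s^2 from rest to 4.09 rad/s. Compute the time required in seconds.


t = delta_omega / alpha = 4.09 / 2.3918 = 1.7100

1.7100 s


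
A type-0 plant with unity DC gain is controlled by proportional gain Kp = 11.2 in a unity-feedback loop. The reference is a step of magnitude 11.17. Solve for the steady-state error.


e_ss = R/(1 + Kp) = 11.17/(1 + 11.2) = 11.17/12.2000 = 0.9156

0.9156


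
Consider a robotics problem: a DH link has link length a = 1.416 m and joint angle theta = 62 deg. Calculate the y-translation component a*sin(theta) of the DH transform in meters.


a*sin(theta) = 1.416*sin(62 deg) = 1.2503

1.2503 m


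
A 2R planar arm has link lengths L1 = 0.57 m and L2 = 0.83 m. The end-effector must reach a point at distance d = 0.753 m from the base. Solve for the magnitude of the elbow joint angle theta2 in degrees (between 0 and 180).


cos(th2) = (d^2 - L1^2 - L2^2)/(2*L1*L2) = (0.753^2 - 0.57^2 - 0.83^2)/(2*0.57*0.83) = -0.47219510
th2 = acos(-0.47219510) = 118.1769 deg

118.1769 degrees


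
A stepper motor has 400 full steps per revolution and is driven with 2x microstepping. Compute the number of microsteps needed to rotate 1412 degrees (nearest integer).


step_size = 360/(400*2) = 360/800 = 0.450000 deg
n = 1412/(360/800) = 1412*800/360 = 3137.7778 -> 3138

3138 steps


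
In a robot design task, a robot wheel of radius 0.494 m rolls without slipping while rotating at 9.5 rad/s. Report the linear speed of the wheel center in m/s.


v = omega * r = 9.5 * 0.494 = 4.6930

4.6930 m/s


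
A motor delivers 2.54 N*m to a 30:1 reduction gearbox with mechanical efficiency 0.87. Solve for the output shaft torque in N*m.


tau_out = tau_in * N * eta = 2.54 * 30 * 0.87 = 66.2940

66.2940 N*m


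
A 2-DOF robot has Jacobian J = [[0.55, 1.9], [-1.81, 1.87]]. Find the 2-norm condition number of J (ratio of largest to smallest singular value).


JJ^T eigenvalues: trace(JJ^T) = 10.6855, det(JJ^T) = det(J)^2 = 19.95855625
s_max^2 = (10.6855 + sqrt(34.34568525))/2 = 8.27300960
s_min^2 = (10.6855 - sqrt(34.34568525))/2 = 2.41249040
kappa = s_max/s_min = sqrt(8.27300960/2.41249040) = 1.8518

1.8518


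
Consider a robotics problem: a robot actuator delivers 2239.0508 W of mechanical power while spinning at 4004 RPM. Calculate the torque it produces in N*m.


omega = 4004 * 2*pi/60 = 419.297899 rad/s
tau = P / omega = 2239.0508 / 419.297899 = 5.3400

5.3400 N*m


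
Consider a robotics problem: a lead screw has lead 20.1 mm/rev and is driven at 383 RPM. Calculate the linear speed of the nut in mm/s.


v = lead * (RPM/60) = 20.1*383/60 = 128.3050

128.3050 mm/s


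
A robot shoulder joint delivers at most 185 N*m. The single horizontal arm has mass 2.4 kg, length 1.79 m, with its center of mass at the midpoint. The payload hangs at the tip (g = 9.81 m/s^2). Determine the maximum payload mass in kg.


tau_arm = m_arm*g*(L/2) = 2.4*9.81*1.79/2 = 21.0719 N*m
tau_payload = tau_max - tau_arm = 185 - 21.0719 = 163.9281
m_payload = tau_payload / (g*L) = 163.9281 / (9.81*1.79) = 9.3354

9.3354 kg


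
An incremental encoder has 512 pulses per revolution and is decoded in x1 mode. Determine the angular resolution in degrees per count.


resolution = 360 / (PPR * 1) = 360 / 512 = 0.7031

0.7031 degrees


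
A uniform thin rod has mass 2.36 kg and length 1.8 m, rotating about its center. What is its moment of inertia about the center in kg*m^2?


I = (1/12)*m*L^2 = (1/12)*2.36*1.8^2 = 0.6372

0.6372 kg*m^2


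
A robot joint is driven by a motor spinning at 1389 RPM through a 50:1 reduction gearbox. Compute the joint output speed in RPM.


omega_joint = omega_motor / N = 1389 / 50 = 27.7800

27.7800 RPM


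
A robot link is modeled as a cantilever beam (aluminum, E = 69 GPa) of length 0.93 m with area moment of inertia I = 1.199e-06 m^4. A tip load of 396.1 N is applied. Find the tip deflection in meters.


delta = F*L^3/(3*E*I) = 396.1*0.93^3/(3*6.900e+10*1.199e-06)
      = 318.6058077/248193 = 0.0013

0.0013 m


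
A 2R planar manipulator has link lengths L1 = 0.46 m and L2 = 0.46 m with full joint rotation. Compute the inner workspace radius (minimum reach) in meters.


r_min = |L1 - L2| = |0.46 - 0.46| = 0

0 m


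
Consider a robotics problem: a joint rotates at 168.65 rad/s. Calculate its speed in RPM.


RPM = 168.65 * 60/(2*pi) = 1610.4889

1610.4889 RPM


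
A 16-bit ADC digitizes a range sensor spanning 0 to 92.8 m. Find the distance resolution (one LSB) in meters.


res = range / 2^n = 92.8/2^16 = 92.8/65536 = 0.0014

0.0014 m


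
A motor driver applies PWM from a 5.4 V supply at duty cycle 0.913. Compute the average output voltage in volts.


V_avg = V_supply * D = 5.4*0.913 = 4.9302

4.9302 V


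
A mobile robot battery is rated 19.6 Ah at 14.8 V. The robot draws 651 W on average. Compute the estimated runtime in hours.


E = 19.6*14.8 = 290.0800 Wh
t = E/P = 290.0800/651 = 0.4456

0.4456 hours


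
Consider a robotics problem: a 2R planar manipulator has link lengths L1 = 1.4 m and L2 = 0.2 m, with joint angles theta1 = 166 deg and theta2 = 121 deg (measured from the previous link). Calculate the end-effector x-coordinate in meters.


x = L1*cos(th1) + L2*cos(th1+th2) = 1.4*cos(166 deg) + 0.2*cos(287 deg) = -1.2999

-1.2999 m


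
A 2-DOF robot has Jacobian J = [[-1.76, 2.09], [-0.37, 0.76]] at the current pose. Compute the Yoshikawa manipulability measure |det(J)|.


det(J) = -1.76*0.76 - (2.09)*(-0.37) = -0.5643
|det(J)| = 0.5643

0.5643


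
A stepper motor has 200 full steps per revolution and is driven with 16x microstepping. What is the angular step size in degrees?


step = 360/(200*16) = 360/3200 = 0.1125

0.1125 degrees


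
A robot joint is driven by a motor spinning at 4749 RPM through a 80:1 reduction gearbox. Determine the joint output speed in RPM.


omega_joint = omega_motor / N = 4749 / 80 = 59.3625

59.3625 RPM


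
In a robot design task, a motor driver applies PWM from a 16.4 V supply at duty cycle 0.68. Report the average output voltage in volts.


V_avg = V_supply * D = 16.4*0.68 = 11.1520

11.1520 V


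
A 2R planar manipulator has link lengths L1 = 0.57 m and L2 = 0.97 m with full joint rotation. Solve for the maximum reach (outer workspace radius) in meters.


r_max = L1 + L2 = 0.57 + 0.97 = 1.5400

1.5400 m


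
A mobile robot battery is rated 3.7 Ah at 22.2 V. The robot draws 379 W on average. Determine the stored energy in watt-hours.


E = capacity * V = 3.7*22.2 = 82.1400

82.1400 Wh


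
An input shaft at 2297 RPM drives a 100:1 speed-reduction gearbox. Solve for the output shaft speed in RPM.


omega_out = omega_in / N = 2297 / 100 = 22.9700

22.9700 RPM


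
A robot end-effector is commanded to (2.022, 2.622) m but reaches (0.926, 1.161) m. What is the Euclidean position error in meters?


dx = 0.926 - (2.022) = -1.0960, dy = 1.161 - (2.622) = -1.4610
err = sqrt(1.201216 + 2.134521) = 1.8264

1.8264 m


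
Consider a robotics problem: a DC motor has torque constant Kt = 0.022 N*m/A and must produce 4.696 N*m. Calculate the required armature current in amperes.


I = tau / Kt = 4.696/0.022 = 213.4545

213.4545 A


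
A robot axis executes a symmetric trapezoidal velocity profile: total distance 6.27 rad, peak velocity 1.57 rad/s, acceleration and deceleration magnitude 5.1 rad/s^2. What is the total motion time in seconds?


t_acc = v/a = 1.57/5.1 = 0.307843 s
d_acc = v^2/(2a) = 0.241657 rad (each ramp)
d_cruise = 6.27 - 2*0.241657 = 5.786686 rad
t_cruise = 5.786686/1.57 = 3.685787 s
t_total = 2*0.307843 + 3.685787 = 4.3015

4.3015 s


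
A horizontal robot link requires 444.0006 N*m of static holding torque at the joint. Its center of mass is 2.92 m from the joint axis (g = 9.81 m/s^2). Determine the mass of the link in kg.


m = tau / (g*L) = 444.0006 / (9.81 * 2.92) = 15.5000

15.5000 kg


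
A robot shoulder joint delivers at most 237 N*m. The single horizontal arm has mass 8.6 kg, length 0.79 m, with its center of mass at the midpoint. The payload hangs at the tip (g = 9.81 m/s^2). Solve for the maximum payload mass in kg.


tau_arm = m_arm*g*(L/2) = 8.6*9.81*0.79/2 = 33.3246 N*m
tau_payload = tau_max - tau_arm = 237 - 33.3246 = 203.6754
m_payload = tau_payload / (g*L) = 203.6754 / (9.81*0.79) = 26.2810

26.2810 kg


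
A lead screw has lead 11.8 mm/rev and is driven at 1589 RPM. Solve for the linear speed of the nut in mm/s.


v = lead * (RPM/60) = 11.8*1589/60 = 312.5033

312.5033 mm/s


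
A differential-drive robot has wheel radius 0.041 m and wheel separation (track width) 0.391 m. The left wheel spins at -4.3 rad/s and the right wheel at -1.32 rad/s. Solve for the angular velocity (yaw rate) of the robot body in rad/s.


omega = r*(wR - wL)/L = 0.041*(-1.32 - (-4.3))/0.391 = 0.3125

0.3125 rad/s


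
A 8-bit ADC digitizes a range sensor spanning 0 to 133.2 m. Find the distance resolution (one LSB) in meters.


res = range / 2^n = 133.2/2^8 = 133.2/256 = 0.5203

0.5203 m


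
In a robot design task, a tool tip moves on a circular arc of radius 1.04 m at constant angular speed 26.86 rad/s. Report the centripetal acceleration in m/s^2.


a_c = omega^2 * r = 26.86^2 * 1.04 = 750.3180

750.3180 m/s^2


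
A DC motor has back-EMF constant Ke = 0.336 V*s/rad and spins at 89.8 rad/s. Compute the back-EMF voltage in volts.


V_emf = Ke * omega = 0.336*89.8 = 30.1728

30.1728 V


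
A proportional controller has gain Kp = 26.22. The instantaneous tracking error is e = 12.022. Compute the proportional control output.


u_P = Kp * e = 26.22 * 12.022 = 315.2168

315.2168


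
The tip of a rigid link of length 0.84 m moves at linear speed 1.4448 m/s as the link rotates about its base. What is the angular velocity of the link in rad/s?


omega = v / L = 1.4448 / 0.84 = 1.7200

1.7200 rad/s


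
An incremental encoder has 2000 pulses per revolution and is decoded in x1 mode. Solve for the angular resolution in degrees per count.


resolution = 360 / (PPR * 1) = 360 / 2000 = 0.1800

0.1800 degrees


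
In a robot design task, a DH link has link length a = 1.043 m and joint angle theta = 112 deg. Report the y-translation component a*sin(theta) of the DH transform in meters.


a*sin(theta) = 1.043*sin(112 deg) = 0.9671

0.9671 m


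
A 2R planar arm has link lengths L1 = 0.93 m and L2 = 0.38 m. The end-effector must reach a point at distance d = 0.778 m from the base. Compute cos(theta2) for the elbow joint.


cos(th2) = (d^2 - L1^2 - L2^2)/(2*L1*L2) = (0.778^2 - 0.93^2 - 0.38^2)/(2*0.93*0.38) = -0.5716

-0.5716


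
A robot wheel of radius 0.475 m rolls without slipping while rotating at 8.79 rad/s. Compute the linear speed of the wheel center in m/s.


v = omega * r = 8.79 * 0.475 = 4.1752

4.1752 m/s


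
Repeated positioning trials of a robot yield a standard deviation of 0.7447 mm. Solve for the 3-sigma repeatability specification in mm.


repeatability = 3*sigma = 3*0.7447 = 2.2341

2.2341 mm


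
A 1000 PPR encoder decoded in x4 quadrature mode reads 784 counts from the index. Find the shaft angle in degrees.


angle = counts * 360 / (PPR*4) = 784 * 360 / 4000 = 70.5600

70.5600 degrees


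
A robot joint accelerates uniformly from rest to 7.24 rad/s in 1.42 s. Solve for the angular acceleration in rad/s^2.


alpha = delta_omega / t = 7.24 / 1.42 = 5.0986

5.0986 rad/s^2


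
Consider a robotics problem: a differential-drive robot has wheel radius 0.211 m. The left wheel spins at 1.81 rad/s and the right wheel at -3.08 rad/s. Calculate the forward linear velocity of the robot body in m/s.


v = r*(wR + wL)/2 = 0.211*(-3.08 + 1.81)/2 = -0.1340

-0.1340 m/s


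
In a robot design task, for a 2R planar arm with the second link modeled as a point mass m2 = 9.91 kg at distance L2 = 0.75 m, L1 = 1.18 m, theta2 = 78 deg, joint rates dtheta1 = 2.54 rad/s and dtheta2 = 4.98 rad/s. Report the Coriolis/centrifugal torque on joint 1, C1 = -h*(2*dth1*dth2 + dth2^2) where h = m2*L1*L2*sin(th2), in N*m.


h = m2*L1*L2*sin(th2) = 9.91*1.18*0.75*sin(78 deg) = 8.578697
C1 = -h*(2*2.54*4.98 + 4.98^2) = -8.578697*50.0988 = -429.7824

-429.7824 N*m


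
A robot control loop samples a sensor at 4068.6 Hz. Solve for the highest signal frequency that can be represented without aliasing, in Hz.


f_max = f_s/2 = 4068.6/2 = 2034.3000

2034.3000 Hz


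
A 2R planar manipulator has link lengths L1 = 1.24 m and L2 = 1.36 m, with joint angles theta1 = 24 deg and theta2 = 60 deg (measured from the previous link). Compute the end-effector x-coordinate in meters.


x = L1*cos(th1) + L2*cos(th1+th2) = 1.24*cos(24 deg) + 1.36*cos(84 deg) = 1.2750

1.2750 m


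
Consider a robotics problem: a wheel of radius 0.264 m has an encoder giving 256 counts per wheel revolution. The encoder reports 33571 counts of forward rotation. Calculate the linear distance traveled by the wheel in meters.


revs = 33571/256 = 131.136719
d = revs * 2*pi*r = 131.136719 * 2*pi*0.264 = 217.5245

217.5245 m


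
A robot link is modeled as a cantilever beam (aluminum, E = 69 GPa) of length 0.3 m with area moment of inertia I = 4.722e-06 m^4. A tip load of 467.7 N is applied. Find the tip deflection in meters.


delta = F*L^3/(3*E*I) = 467.7*0.3^3/(3*6.900e+10*4.722e-06)
      = 12.6279/977454 = 1.2919e-05

1.2919e-05 m


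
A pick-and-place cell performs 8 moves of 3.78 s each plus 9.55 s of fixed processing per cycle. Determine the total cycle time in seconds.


T = 8*3.78 + 9.55 = 39.7900

39.7900 s


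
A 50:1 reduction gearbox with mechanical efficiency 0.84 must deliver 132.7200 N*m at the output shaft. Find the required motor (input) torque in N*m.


tau_in = tau_out / (N * eta) = 132.7200 / (50 * 0.84) = 3.1600

3.1600 N*m


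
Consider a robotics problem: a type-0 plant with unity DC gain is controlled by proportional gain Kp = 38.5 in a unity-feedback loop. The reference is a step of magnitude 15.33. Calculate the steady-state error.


e_ss = R/(1 + Kp) = 15.33/(1 + 38.5) = 15.33/39.5000 = 0.3881

0.3881


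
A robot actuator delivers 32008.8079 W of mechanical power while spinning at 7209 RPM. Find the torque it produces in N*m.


omega = 7209 * 2*pi/60 = 754.924715 rad/s
tau = P / omega = 32008.8079 / 754.924715 = 42.4000

42.4000 N*m


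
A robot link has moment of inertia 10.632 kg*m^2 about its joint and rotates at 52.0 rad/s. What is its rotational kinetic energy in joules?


KE = (1/2)*I*omega^2 = 0.5*10.632*52.0^2 = 14374.4640

14374.4640 J


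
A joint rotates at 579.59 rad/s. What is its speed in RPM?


RPM = 579.59 * 60/(2*pi) = 5534.6768

5534.6768 RPM


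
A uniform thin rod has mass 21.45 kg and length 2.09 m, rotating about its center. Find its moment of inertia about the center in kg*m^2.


I = (1/12)*m*L^2 = (1/12)*21.45*2.09^2 = 7.8080

7.8080 kg*m^2


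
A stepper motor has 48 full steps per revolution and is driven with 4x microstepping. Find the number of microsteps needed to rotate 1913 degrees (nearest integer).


step_size = 360/(48*4) = 360/192 = 1.875000 deg
n = 1913/(360/192) = 1913*192/360 = 1020.2667 -> 1020

1020 steps


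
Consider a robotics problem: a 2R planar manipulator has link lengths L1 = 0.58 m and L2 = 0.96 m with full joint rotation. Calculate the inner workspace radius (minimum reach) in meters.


r_min = |L1 - L2| = |0.58 - 0.96| = 0.3800

0.3800 m


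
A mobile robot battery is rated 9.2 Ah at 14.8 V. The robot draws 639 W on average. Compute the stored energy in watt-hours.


E = capacity * V = 9.2*14.8 = 136.1600

136.1600 Wh


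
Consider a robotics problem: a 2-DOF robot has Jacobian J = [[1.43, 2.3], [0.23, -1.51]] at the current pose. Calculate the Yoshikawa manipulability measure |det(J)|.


det(J) = 1.43*-1.51 - (2.3)*(0.23) = -2.6883
|det(J)| = 2.6883

2.6883


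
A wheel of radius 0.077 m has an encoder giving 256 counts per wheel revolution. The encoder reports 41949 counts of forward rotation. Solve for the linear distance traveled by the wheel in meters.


revs = 41949/256 = 163.863281
d = revs * 2*pi*r = 163.863281 * 2*pi*0.077 = 79.2779

79.2779 m


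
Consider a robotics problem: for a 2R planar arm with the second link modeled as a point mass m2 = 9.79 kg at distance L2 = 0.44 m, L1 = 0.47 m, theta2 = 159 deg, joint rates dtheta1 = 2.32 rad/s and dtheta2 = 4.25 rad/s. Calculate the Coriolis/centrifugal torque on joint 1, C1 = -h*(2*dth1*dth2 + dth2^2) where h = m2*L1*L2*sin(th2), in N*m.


h = m2*L1*L2*sin(th2) = 9.79*0.47*0.44*sin(159 deg) = 0.725542
C1 = -h*(2*2.32*4.25 + 4.25^2) = -0.725542*37.7825 = -27.4128

-27.4128 N*m


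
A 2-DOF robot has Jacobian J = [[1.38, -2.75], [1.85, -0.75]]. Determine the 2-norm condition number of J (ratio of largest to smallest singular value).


JJ^T eigenvalues: trace(JJ^T) = 13.4519, det(JJ^T) = det(J)^2 = 16.42275625
s_max^2 = (13.4519 + sqrt(115.26258861))/2 = 12.09397079
s_min^2 = (13.4519 - sqrt(115.26258861))/2 = 1.35792921
kappa = s_max/s_min = sqrt(12.09397079/1.35792921) = 2.9843

2.9843


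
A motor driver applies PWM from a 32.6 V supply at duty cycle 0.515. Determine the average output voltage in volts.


V_avg = V_supply * D = 32.6*0.515 = 16.7890

16.7890 V


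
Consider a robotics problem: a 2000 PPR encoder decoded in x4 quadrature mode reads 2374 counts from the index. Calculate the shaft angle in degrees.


angle = counts * 360 / (PPR*4) = 2374 * 360 / 8000 = 106.8300

106.8300 degrees


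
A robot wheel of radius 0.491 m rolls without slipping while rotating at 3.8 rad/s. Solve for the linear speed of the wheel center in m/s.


v = omega * r = 3.8 * 0.491 = 1.8658

1.8658 m/s


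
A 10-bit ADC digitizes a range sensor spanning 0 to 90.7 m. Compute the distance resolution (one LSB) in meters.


res = range / 2^n = 90.7/2^10 = 90.7/1024 = 0.0886

0.0886 m


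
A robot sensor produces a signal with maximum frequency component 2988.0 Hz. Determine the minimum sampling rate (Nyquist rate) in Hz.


f_s,min = 2*f_max = 2*2988.0 = 5976.0000

5976.0000 Hz


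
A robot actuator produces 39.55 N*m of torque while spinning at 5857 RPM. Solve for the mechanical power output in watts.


omega = 5857 * 2*pi/60 = 613.343606 rad/s
P = tau * omega = 39.55 * 613.343606 = 24257.7396

24257.7396 W


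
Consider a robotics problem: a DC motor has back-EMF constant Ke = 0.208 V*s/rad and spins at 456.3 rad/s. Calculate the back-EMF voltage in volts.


V_emf = Ke * omega = 0.208*456.3 = 94.9104

94.9104 V


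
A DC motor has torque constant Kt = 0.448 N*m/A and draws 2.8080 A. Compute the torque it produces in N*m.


tau = Kt * I = 0.448*2.8080 = 1.2580

1.2580 N*m


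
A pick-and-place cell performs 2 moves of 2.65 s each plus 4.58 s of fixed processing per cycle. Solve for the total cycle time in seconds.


T = 2*2.65 + 4.58 = 9.8800

9.8800 s


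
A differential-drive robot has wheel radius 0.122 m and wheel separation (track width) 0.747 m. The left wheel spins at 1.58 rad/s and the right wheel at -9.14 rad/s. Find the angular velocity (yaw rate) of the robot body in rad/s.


omega = r*(wR - wL)/L = 0.122*(-9.14 - (1.58))/0.747 = -1.7508

-1.7508 rad/s


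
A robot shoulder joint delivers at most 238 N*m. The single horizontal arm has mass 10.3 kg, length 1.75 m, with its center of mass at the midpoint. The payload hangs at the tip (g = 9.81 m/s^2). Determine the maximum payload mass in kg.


tau_arm = m_arm*g*(L/2) = 10.3*9.81*1.75/2 = 88.4126 N*m
tau_payload = tau_max - tau_arm = 238 - 88.4126 = 149.5874
m_payload = tau_payload / (g*L) = 149.5874 / (9.81*1.75) = 8.7134

8.7134 kg


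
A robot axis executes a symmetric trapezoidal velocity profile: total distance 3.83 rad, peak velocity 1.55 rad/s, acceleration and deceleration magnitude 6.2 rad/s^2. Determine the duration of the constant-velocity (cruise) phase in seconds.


t_acc = v/a = 0.250000 s, d_acc = v^2/(2a) = 0.193750 rad each
d_cruise = 3.83 - 2*0.193750 = 3.442500 rad
t_cruise = d_cruise/v = 3.442500/1.55 = 2.2210

2.2210 s


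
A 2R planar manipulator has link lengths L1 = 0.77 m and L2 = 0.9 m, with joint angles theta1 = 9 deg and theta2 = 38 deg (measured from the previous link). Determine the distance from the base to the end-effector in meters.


x = L1*cos(th1) + L2*cos(th1+th2) = 1.374319
y = L1*sin(th1) + L2*sin(th1+th2) = 0.778673
d = sqrt(x^2 + y^2) = sqrt(1.888753 + 0.606332) = 1.5796

1.5796 m


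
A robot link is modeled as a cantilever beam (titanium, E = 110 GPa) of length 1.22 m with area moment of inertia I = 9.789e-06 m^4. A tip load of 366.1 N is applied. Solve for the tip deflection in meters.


delta = F*L^3/(3*E*I) = 366.1*1.22^3/(3*1.100e+11*9.789e-06)
      = 664.7819528/3230370 = 2.0579e-04

2.0579e-04 m


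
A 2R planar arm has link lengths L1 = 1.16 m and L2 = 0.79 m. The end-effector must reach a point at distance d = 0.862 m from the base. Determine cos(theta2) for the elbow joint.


cos(th2) = (d^2 - L1^2 - L2^2)/(2*L1*L2) = (0.862^2 - 1.16^2 - 0.79^2)/(2*1.16*0.79) = -0.6693

-0.6693


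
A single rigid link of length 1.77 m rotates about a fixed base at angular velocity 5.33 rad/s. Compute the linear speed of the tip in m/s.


v = L*omega = 1.77 * 5.33 = 9.4341

9.4341 m/s


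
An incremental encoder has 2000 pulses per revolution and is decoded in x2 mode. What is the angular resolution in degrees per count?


resolution = 360 / (PPR * 2) = 360 / 4000 = 0.0900

0.0900 degrees


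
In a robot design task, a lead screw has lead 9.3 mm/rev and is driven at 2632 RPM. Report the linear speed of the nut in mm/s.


v = lead * (RPM/60) = 9.3*2632/60 = 407.9600

407.9600 mm/s


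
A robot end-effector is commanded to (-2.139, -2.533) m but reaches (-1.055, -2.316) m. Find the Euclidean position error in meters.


dx = -1.055 - (-2.139) = 1.0840, dy = -2.316 - (-2.533) = 0.2170
err = sqrt(1.175056 + 0.047089) = 1.1055

1.1055 m


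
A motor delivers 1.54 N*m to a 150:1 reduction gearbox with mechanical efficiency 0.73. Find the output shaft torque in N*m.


tau_out = tau_in * N * eta = 1.54 * 150 * 0.73 = 168.6300

168.6300 N*m


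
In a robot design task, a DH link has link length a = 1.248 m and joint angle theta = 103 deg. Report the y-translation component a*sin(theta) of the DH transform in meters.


a*sin(theta) = 1.248*sin(103 deg) = 1.2160

1.2160 m


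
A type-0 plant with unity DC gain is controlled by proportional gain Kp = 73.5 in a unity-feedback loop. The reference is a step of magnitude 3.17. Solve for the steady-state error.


e_ss = R/(1 + Kp) = 3.17/(1 + 73.5) = 3.17/74.5000 = 0.0426

0.0426


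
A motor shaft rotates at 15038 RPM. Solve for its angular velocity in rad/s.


omega = 15038 * 2*pi/60 = 1574.7757

1574.7757 rad/s


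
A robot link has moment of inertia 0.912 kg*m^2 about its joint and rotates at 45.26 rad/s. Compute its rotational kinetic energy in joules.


KE = (1/2)*I*omega^2 = 0.5*0.912*45.26^2 = 934.1012

934.1012 J


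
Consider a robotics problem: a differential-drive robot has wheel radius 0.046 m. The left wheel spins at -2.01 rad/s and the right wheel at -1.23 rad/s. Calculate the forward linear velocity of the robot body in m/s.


v = r*(wR + wL)/2 = 0.046*(-1.23 + -2.01)/2 = -0.0745

-0.0745 m/s


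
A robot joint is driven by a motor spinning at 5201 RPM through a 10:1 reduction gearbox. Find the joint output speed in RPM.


omega_joint = omega_motor / N = 5201 / 10 = 520.1000

520.1000 RPM


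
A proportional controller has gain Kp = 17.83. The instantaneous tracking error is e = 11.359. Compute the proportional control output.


u_P = Kp * e = 17.83 * 11.359 = 202.5310

202.5310


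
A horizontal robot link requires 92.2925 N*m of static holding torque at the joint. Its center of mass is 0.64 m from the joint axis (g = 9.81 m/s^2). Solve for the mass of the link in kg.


m = tau / (g*L) = 92.2925 / (9.81 * 0.64) = 14.7000

14.7000 kg


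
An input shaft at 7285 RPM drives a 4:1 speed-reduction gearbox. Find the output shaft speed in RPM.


omega_out = omega_in / N = 7285 / 4 = 1821.2500

1821.2500 RPM


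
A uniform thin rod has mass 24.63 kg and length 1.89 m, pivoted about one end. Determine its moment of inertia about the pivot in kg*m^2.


I = (1/3)*m*L^2 = (1/3)*24.63*1.89^2 = 29.3269

29.3269 kg*m^2


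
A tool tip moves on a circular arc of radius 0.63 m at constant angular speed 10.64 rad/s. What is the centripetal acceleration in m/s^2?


a_c = omega^2 * r = 10.64^2 * 0.63 = 71.3220

71.3220 m/s^2


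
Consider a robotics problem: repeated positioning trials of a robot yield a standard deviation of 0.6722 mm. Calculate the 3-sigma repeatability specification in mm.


repeatability = 3*sigma = 3*0.6722 = 2.0166

2.0166 mm


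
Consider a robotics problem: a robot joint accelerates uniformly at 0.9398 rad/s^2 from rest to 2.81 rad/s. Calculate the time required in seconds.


t = delta_omega / alpha = 2.81 / 0.9398 = 2.9900

2.9900 s


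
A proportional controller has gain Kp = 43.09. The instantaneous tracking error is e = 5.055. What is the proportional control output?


u_P = Kp * e = 43.09 * 5.055 = 217.8200

217.8200


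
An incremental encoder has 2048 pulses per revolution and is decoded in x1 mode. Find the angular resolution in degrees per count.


resolution = 360 / (PPR * 1) = 360 / 2048 = 0.1758

0.1758 degrees


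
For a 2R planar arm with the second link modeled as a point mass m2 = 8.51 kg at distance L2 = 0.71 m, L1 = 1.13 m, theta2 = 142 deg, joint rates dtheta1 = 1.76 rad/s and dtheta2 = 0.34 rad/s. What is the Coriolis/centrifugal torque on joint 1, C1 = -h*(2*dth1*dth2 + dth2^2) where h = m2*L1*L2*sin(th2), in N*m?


h = m2*L1*L2*sin(th2) = 8.51*1.13*0.71*sin(142 deg) = 4.203474
C1 = -h*(2*1.76*0.34 + 0.34^2) = -4.203474*1.3124 = -5.5166

-5.5166 N*m


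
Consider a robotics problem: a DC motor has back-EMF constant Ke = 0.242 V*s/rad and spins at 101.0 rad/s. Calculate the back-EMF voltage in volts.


V_emf = Ke * omega = 0.242*101.0 = 24.4420

24.4420 V


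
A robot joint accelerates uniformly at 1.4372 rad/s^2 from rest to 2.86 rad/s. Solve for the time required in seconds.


t = delta_omega / alpha = 2.86 / 1.4372 = 1.9900

1.9900 s


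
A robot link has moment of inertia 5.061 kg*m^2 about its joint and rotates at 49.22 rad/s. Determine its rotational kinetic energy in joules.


KE = (1/2)*I*omega^2 = 0.5*5.061*49.22^2 = 6130.4106

6130.4106 J


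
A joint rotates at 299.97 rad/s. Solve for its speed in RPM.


RPM = 299.97 * 60/(2*pi) = 2864.5025

2864.5025 RPM


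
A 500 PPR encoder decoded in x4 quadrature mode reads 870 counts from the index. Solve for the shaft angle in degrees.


angle = counts * 360 / (PPR*4) = 870 * 360 / 2000 = 156.6000

156.6000 degrees


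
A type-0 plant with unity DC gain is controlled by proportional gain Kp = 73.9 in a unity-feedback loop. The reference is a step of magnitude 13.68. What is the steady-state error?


e_ss = R/(1 + Kp) = 13.68/(1 + 73.9) = 13.68/74.9000 = 0.1826

0.1826


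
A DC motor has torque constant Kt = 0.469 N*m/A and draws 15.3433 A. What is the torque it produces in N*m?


tau = Kt * I = 0.469*15.3433 = 7.1960

7.1960 N*m


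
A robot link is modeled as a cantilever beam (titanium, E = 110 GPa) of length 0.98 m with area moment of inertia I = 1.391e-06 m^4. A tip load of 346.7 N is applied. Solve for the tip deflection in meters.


delta = F*L^3/(3*E*I) = 346.7*0.98^3/(3*1.100e+11*1.391e-06)
      = 326.3112664/459030 = 7.1087e-04

7.1087e-04 m


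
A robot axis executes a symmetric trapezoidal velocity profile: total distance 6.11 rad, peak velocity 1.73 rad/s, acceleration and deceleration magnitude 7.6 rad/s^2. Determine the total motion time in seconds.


t_acc = v/a = 1.73/7.6 = 0.227632 s
d_acc = v^2/(2a) = 0.196901 rad (each ramp)
d_cruise = 6.11 - 2*0.196901 = 5.716198 rad
t_cruise = 5.716198/1.73 = 3.304161 s
t_total = 2*0.227632 + 3.304161 = 3.7594

3.7594 s


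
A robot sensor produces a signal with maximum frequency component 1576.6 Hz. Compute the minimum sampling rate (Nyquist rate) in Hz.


f_s,min = 2*f_max = 2*1576.6 = 3153.2000

3153.2000 Hz


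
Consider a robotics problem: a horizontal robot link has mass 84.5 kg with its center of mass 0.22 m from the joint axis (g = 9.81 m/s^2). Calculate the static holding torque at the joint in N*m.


tau = m*g*L = 84.5 * 9.81 * 0.22 = 182.3679

182.3679 N*m


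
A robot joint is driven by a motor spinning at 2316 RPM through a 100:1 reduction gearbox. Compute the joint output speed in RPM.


omega_joint = omega_motor / N = 2316 / 100 = 23.1600

23.1600 RPM


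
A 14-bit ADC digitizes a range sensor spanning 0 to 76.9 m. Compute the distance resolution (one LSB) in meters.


res = range / 2^n = 76.9/2^14 = 76.9/16384 = 0.0047

0.0047 m


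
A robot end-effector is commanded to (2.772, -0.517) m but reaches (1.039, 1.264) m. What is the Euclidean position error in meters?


dx = 1.039 - (2.772) = -1.7330, dy = 1.264 - (-0.517) = 1.7810
err = sqrt(3.003289 + 3.171961) = 2.4850

2.4850 m


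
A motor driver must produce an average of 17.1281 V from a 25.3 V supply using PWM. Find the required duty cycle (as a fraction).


D = V_avg/V_supply = 17.1281/25.3 = 0.6770

0.6770


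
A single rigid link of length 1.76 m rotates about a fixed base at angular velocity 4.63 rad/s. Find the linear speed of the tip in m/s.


v = L*omega = 1.76 * 4.63 = 8.1488

8.1488 m/s


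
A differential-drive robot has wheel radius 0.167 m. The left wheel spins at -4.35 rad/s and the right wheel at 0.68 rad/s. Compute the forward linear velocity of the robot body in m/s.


v = r*(wR + wL)/2 = 0.167*(0.68 + -4.35)/2 = -0.3064

-0.3064 m/s


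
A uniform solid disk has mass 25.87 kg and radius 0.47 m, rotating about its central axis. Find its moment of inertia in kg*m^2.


I = (1/2)*m*R^2 = 0.5*25.87*0.47^2 = 2.8573

2.8573 kg*m^2


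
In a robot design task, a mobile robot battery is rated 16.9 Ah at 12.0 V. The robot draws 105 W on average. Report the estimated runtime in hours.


E = 16.9*12.0 = 202.8000 Wh
t = E/P = 202.8000/105 = 1.9314

1.9314 hours


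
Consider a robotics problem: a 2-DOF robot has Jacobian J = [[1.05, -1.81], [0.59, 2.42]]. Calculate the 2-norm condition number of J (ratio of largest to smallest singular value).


JJ^T eigenvalues: trace(JJ^T) = 10.5831, det(JJ^T) = det(J)^2 = 13.02415921
s_max^2 = (10.5831 + sqrt(59.90536877))/2 = 9.16147793
s_min^2 = (10.5831 - sqrt(59.90536877))/2 = 1.42162207
kappa = s_max/s_min = sqrt(9.16147793/1.42162207) = 2.5386

2.5386


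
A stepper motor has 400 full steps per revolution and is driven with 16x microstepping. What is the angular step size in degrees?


step = 360/(400*16) = 360/6400 = 0.0563

0.0563 degrees


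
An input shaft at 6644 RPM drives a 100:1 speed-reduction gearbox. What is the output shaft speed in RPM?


omega_out = omega_in / N = 6644 / 100 = 66.4400

66.4400 RPM


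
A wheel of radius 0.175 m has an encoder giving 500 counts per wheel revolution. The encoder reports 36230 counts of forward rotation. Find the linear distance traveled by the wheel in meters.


revs = 36230/500 = 72.460000
d = revs * 2*pi*r = 72.460000 * 2*pi*0.175 = 79.6739

79.6739 m


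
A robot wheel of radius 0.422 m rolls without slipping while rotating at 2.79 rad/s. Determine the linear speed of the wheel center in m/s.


v = omega * r = 2.79 * 0.422 = 1.1774

1.1774 m/s


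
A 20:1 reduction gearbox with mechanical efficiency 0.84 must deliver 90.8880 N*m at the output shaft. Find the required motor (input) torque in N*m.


tau_in = tau_out / (N * eta) = 90.8880 / (20 * 0.84) = 5.4100

5.4100 N*m


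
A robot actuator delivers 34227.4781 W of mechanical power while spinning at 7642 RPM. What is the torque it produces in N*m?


omega = 7642 * 2*pi/60 = 800.268369 rad/s
tau = P / omega = 34227.4781 / 800.268369 = 42.7700

42.7700 N*m


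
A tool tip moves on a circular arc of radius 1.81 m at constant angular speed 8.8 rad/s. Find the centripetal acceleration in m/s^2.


a_c = omega^2 * r = 8.8^2 * 1.81 = 140.1664

140.1664 m/s^2


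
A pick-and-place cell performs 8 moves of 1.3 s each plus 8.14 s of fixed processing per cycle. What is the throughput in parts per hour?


T_cycle = 8*1.3 + 8.14 = 18.5400 s
rate = 3600/T = 194.1748

194.1748 parts/hour


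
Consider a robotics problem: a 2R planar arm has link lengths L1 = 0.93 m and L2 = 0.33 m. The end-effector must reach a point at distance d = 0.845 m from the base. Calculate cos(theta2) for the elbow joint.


cos(th2) = (d^2 - L1^2 - L2^2)/(2*L1*L2) = (0.845^2 - 0.93^2 - 0.33^2)/(2*0.93*0.33) = -0.4232

-0.4232
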